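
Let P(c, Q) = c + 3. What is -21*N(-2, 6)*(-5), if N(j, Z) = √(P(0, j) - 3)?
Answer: 0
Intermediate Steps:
P(c, Q) = 3 + c
N(j, Z) = 0 (N(j, Z) = √((3 + 0) - 3) = √(3 - 3) = √0 = 0)
-21*N(-2, 6)*(-5) = -21*0*(-5) = 0*(-5) = 0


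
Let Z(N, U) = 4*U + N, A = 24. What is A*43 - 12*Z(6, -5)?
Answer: 1200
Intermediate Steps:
Z(N, U) = N + 4*U
A*43 - 12*Z(6, -5) = 24*43 - 12*(6 + 4*(-5)) = 1032 - 12*(6 - 20) = 1032 - 12*(-14) = 1032 + 168 = 1200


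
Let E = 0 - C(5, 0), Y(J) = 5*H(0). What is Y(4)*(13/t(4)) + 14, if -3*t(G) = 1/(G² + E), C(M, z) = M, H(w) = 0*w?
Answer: 14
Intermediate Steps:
H(w) = 0
Y(J) = 0 (Y(J) = 5*0 = 0)
E = -5 (E = 0 - 1*5 = 0 - 5 = -5)
t(G) = -1/(3*(-5 + G²)) (t(G) = -1/(3*(G² - 5)) = -1/(3*(-5 + G²)))
Y(4)*(13/t(4)) + 14 = 0*(13/((-1/(-15 + 3*4²)))) + 14 = 0*(13/((-1/(-15 + 3*16)))) + 14 = 0*(13/((-1/(-15 + 48)))) + 14 = 0*(13/((-1/33))) + 14 = 0*(13/((-1*1/33))) + 14 = 0*(13/(-1/33)) + 14 = 0*(13*(-33)) + 14 = 0*(-429) + 14 = 0 + 14 = 14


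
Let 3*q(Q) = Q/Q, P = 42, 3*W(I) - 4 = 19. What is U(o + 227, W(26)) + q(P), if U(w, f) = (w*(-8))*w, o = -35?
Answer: -884735/3 ≈ -2.9491e+5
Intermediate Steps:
W(I) = 23/3 (W(I) = 4/3 + (1/3)*19 = 4/3 + 19/3 = 23/3)
q(Q) = 1/3 (q(Q) = (Q/Q)/3 = (1/3)*1 = 1/3)
U(w, f) = -8*w**2 (U(w, f) = (-8*w)*w = -8*w**2)
U(o + 227, W(26)) + q(P) = -8*(-35 + 227)**2 + 1/3 = -8*192**2 + 1/3 = -8*36864 + 1/3 = -294912 + 1/3 = -884735/3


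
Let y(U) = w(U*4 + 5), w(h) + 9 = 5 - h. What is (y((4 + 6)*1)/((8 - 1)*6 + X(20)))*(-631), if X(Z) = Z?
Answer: 30919/62 ≈ 498.69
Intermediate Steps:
w(h) = -4 - h (w(h) = -9 + (5 - h) = -4 - h)
y(U) = -9 - 4*U (y(U) = -4 - (U*4 + 5) = -4 - (4*U + 5) = -4 - (5 + 4*U) = -4 + (-5 - 4*U) = -9 - 4*U)
(y((4 + 6)*1)/((8 - 1)*6 + X(20)))*(-631) = ((-9 - 4*(4 + 6))/((8 - 1)*6 + 20))*(-631) = ((-9 - 40)/(7*6 + 20))*(-631) = ((-9 - 4*10)/(42 + 20))*(-631) = ((-9 - 40)/62)*(-631) = -49*1/62*(-631) = -49/62*(-631) = 30919/62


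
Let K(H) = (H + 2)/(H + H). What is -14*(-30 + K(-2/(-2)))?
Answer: 399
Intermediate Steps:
K(H) = (2 + H)/(2*H) (K(H) = (2 + H)/((2*H)) = (2 + H)*(1/(2*H)) = (2 + H)/(2*H))
-14*(-30 + K(-2/(-2))) = -14*(-30 + (2 - 2/(-2))/(2*((-2/(-2))))) = -14*(-30 + (2 - 2*(-1/2))/(2*((-2*(-1/2))))) = -14*(-30 + (1/2)*(2 + 1)/1) = -14*(-30 + (1/2)*1*3) = -14*(-30 + 3/2) = -14*(-57/2) = 399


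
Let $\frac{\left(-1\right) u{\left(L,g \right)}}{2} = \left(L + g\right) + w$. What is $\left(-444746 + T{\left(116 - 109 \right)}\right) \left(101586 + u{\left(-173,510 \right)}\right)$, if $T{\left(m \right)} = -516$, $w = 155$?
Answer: $-44794247724$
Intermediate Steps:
$u{\left(L,g \right)} = -310 - 2 L - 2 g$ ($u{\left(L,g \right)} = - 2 \left(\left(L + g\right) + 155\right) = - 2 \left(155 + L + g\right) = -310 - 2 L - 2 g$)
$\left(-444746 + T{\left(116 - 109 \right)}\right) \left(101586 + u{\left(-173,510 \right)}\right) = \left(-444746 - 516\right) \left(101586 - 984\right) = - 445262 \left(101586 - 984\right) = \left(-445262\right) 100602 = -44794247724$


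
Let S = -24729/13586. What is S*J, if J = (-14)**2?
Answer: -2423442/6793 ≈ -356.76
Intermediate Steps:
S = -24729/13586 (S = -24729*1/13586 = -24729/13586 ≈ -1.8202)
J = 196
S*J = -24729/13586*196 = -2423442/6793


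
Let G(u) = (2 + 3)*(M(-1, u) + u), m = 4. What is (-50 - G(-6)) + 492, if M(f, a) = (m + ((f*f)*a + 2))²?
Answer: 472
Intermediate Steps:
M(f, a) = (6 + a*f²)² (M(f, a) = (4 + ((f*f)*a + 2))² = (4 + (f²*a + 2))² = (4 + (a*f² + 2))² = (4 + (2 + a*f²))² = (6 + a*f²)²)
G(u) = 5*u + 5*(6 + u)² (G(u) = (2 + 3)*((6 + u*(-1)²)² + u) = 5*((6 + u*1)² + u) = 5*((6 + u)² + u) = 5*(u + (6 + u)²) = 5*u + 5*(6 + u)²)
(-50 - G(-6)) + 492 = (-50 - (5*(-6) + 5*(6 - 6)²)) + 492 = (-50 - (-30 + 5*0²)) + 492 = (-50 - (-30 + 5*0)) + 492 = (-50 - (-30 + 0)) + 492 = (-50 - 1*(-30)) + 492 = (-50 + 30) + 492 = -20 + 492 = 472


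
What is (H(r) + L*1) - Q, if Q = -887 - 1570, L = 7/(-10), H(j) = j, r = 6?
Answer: 24623/10 ≈ 2462.3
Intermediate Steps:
L = -7/10 (L = 7*(-⅒) = -7/10 ≈ -0.70000)
Q = -2457
(H(r) + L*1) - Q = (6 - 7/10*1) - 1*(-2457) = (6 - 7/10) + 2457 = 53/10 + 2457 = 24623/10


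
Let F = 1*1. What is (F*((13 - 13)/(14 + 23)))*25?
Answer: 0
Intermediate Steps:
F = 1
(F*((13 - 13)/(14 + 23)))*25 = (1*((13 - 13)/(14 + 23)))*25 = (1*(0/37))*25 = (1*(0*(1/37)))*25 = (1*0)*25 = 0*25 = 0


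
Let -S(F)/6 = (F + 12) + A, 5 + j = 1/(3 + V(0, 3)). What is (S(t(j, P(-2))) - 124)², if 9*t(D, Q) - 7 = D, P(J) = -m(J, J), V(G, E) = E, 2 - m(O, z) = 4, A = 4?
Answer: 3972049/81 ≈ 49038.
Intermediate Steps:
m(O, z) = -2 (m(O, z) = 2 - 1*4 = 2 - 4 = -2)
j = -29/6 (j = -5 + 1/(3 + 3) = -5 + 1/6 = -5 + ⅙ = -29/6 ≈ -4.8333)
P(J) = 2 (P(J) = -1*(-2) = 2)
t(D, Q) = 7/9 + D/9
S(F) = -96 - 6*F (S(F) = -6*((F + 12) + 4) = -6*((12 + F) + 4) = -6*(16 + F) = -96 - 6*F)
(S(t(j, P(-2))) - 124)² = ((-96 - 6*(7/9 + (⅑)*(-29/6))) - 124)² = ((-96 - 6*(7/9 - 29/54)) - 124)² = ((-96 - 6*13/54) - 124)² = ((-96 - 13/9) - 124)² = (-877/9 - 124)² = (-1993/9)² = 3972049/81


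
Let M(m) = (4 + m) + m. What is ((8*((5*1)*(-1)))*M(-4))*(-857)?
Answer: -137120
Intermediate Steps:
M(m) = 4 + 2*m
((8*((5*1)*(-1)))*M(-4))*(-857) = ((8*((5*1)*(-1)))*(4 + 2*(-4)))*(-857) = ((8*(5*(-1)))*(4 - 8))*(-857) = ((8*(-5))*(-4))*(-857) = -40*(-4)*(-857) = 160*(-857) = -137120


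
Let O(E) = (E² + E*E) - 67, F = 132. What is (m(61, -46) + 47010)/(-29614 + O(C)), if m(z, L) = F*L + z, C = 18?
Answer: -40999/29033 ≈ -1.4122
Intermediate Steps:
m(z, L) = z + 132*L (m(z, L) = 132*L + z = z + 132*L)
O(E) = -67 + 2*E² (O(E) = (E² + E²) - 67 = 2*E² - 67 = -67 + 2*E²)
(m(61, -46) + 47010)/(-29614 + O(C)) = ((61 + 132*(-46)) + 47010)/(-29614 + (-67 + 2*18²)) = ((61 - 6072) + 47010)/(-29614 + (-67 + 2*324)) = (-6011 + 47010)/(-29614 + (-67 + 648)) = 40999/(-29614 + 581) = 40999/(-29033) = 40999*(-1/29033) = -40999/29033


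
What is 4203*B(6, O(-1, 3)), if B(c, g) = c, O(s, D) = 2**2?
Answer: 25218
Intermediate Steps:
O(s, D) = 4
4203*B(6, O(-1, 3)) = 4203*6 = 25218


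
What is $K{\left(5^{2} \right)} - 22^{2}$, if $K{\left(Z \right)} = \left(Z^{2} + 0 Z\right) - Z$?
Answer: $116$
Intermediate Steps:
$K{\left(Z \right)} = Z^{2} - Z$ ($K{\left(Z \right)} = \left(Z^{2} + 0\right) - Z = Z^{2} - Z$)
$K{\left(5^{2} \right)} - 22^{2} = 5^{2} \left(-1 + 5^{2}\right) - 22^{2} = 25 \left(-1 + 25\right) - 484 = 25 \cdot 24 - 484 = 600 - 484 = 116$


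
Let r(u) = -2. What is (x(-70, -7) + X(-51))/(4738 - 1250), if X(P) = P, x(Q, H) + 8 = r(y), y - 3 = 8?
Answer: -61/3488 ≈ -0.017489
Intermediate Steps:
y = 11 (y = 3 + 8 = 11)
x(Q, H) = -10 (x(Q, H) = -8 - 2 = -10)
(x(-70, -7) + X(-51))/(4738 - 1250) = (-10 - 51)/(4738 - 1250) = -61/3488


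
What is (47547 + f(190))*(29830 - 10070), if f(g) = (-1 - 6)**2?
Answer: 940496960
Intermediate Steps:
f(g) = 49 (f(g) = (-7)**2 = 49)
(47547 + f(190))*(29830 - 10070) = (47547 + 49)*(29830 - 10070) = 47596*19760 = 940496960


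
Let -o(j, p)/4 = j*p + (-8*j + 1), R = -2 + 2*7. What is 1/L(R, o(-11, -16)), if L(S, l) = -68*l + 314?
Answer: 1/72394 ≈ 1.3813e-5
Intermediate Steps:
R = 12 (R = -2 + 14 = 12)
o(j, p) = -4 + 32*j - 4*j*p (o(j, p) = -4*(j*p + (-8*j + 1)) = -4*(j*p + (1 - 8*j)) = -4*(1 - 8*j + j*p) = -4 + 32*j - 4*j*p)
L(S, l) = 314 - 68*l
1/L(R, o(-11, -16)) = 1/(314 - 68*(-4 + 32*(-11) - 4*(-11)*(-16))) = 1/(314 - 68*(-4 - 352 - 704)) = 1/(314 - 68*(-1060)) = 1/(314 + 72080) = 1/72394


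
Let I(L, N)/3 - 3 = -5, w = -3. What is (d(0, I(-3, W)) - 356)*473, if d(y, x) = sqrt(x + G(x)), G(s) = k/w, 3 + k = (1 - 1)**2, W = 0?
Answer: -168388 + 473*I*sqrt(5) ≈ -1.6839e+5 + 1057.7*I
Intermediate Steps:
k = -3 (k = -3 + (1 - 1)**2 = -3 + 0**2 = -3 + 0 = -3)
I(L, N) = -6 (I(L, N) = 9 + 3*(-5) = 9 - 15 = -6)
G(s) = 1 (G(s) = -3/(-3) = -3*(-1/3) = 1)
d(y, x) = sqrt(1 + x) (d(y, x) = sqrt(x + 1) = sqrt(1 + x))
(d(0, I(-3, W)) - 356)*473 = (sqrt(1 - 6) - 356)*473 = (sqrt(-5) - 356)*473 = (I*sqrt(5) - 356)*473 = (-356 + I*sqrt(5))*473 = -168388 + 473*I*sqrt(5)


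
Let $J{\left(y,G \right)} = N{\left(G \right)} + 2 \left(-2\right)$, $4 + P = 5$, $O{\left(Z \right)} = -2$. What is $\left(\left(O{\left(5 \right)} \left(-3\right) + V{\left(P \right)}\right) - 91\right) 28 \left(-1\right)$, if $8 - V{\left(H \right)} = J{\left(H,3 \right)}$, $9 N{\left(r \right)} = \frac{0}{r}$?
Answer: $2044$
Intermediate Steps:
$P = 1$ ($P = -4 + 5 = 1$)
$N{\left(r \right)} = 0$ ($N{\left(r \right)} = \frac{0 \frac{1}{r}}{9} = \frac{1}{9} \cdot 0 = 0$)
$J{\left(y,G \right)} = -4$ ($J{\left(y,G \right)} = 0 + 2 \left(-2\right) = 0 - 4 = -4$)
$V{\left(H \right)} = 12$ ($V{\left(H \right)} = 8 - -4 = 8 + 4 = 12$)
$\left(\left(O{\left(5 \right)} \left(-3\right) + V{\left(P \right)}\right) - 91\right) 28 \left(-1\right) = \left(\left(\left(-2\right) \left(-3\right) + 12\right) - 91\right) 28 \left(-1\right) = \left(\left(6 + 12\right) - 91\right) \left(-28\right) = \left(18 - 91\right) \left(-28\right) = \left(-73\right) \left(-28\right) = 2044$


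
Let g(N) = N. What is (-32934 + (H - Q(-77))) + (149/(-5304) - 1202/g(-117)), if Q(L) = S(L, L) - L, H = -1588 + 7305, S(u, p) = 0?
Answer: -434139103/15912 ≈ -27284.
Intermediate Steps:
H = 5717
Q(L) = -L (Q(L) = 0 - L = -L)
(-32934 + (H - Q(-77))) + (149/(-5304) - 1202/g(-117)) = (-32934 + (5717 - (-1)*(-77))) + (149/(-5304) - 1202/(-117)) = (-32934 + (5717 - 1*77)) + (149*(-1/5304) - 1202*(-1/117)) = (-32934 + (5717 - 77)) + (-149/5304 + 1202/117) = (-32934 + 5640) + 163025/15912 = -27294 + 163025/15912 = -434139103/15912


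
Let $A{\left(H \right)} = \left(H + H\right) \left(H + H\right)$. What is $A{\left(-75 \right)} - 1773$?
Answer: $20727$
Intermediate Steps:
$A{\left(H \right)} = 4 H^{2}$ ($A{\left(H \right)} = 2 H 2 H = 4 H^{2}$)
$A{\left(-75 \right)} - 1773 = 4 \left(-75\right)^{2} - 1773 = 4 \cdot 5625 - 1773 = 22500 - 1773 = 20727$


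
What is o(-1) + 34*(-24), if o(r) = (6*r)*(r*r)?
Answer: -822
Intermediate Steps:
o(r) = 6*r**3 (o(r) = (6*r)*r**2 = 6*r**3)
o(-1) + 34*(-24) = 6*(-1)**3 + 34*(-24) = 6*(-1) - 816 = -6 - 816 = -822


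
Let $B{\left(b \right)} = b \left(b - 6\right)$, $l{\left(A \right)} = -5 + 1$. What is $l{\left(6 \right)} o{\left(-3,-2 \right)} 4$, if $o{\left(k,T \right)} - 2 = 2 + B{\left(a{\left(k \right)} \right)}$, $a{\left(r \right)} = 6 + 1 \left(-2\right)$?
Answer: $64$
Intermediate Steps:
$l{\left(A \right)} = -4$
$a{\left(r \right)} = 4$ ($a{\left(r \right)} = 6 - 2 = 4$)
$B{\left(b \right)} = b \left(-6 + b\right)$ ($B{\left(b \right)} = b \left(b - 6\right) = b \left(-6 + b\right)$)
$o{\left(k,T \right)} = -4$ ($o{\left(k,T \right)} = 2 + \left(2 + 4 \left(-6 + 4\right)\right) = 2 + \left(2 + 4 \left(-2\right)\right) = 2 + \left(2 - 8\right) = 2 - 6 = -4$)
$l{\left(6 \right)} o{\left(-3,-2 \right)} 4 = \left(-4\right) \left(-4\right) 4 = 16 \cdot 4 = 64$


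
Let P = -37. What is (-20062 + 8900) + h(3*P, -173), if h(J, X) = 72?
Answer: -11090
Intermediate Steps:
(-20062 + 8900) + h(3*P, -173) = (-20062 + 8900) + 72 = -11162 + 72 = -11090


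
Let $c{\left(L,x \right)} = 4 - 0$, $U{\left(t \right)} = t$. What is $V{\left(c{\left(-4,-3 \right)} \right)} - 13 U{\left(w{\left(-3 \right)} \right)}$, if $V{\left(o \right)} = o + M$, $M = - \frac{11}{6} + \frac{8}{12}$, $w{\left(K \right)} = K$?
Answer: $\frac{251}{6} \approx 41.833$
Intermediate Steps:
$c{\left(L,x \right)} = 4$ ($c{\left(L,x \right)} = 4 + 0 = 4$)
$M = - \frac{7}{6}$ ($M = \left(-11\right) \frac{1}{6} + 8 \cdot \frac{1}{12} = - \frac{11}{6} + \frac{2}{3} = - \frac{7}{6} \approx -1.1667$)
$V{\left(o \right)} = - \frac{7}{6} + o$ ($V{\left(o \right)} = o - \frac{7}{6} = - \frac{7}{6} + o$)
$V{\left(c{\left(-4,-3 \right)} \right)} - 13 U{\left(w{\left(-3 \right)} \right)} = \left(- \frac{7}{6} + 4\right) - -39 = \frac{17}{6} + 39 = \frac{251}{6}$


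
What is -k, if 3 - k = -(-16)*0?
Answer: -3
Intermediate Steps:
k = 3 (k = 3 - (-1)*(-16*0) = 3 - (-1)*0 = 3 - 1*0 = 3 + 0 = 3)
-k = -1*3 = -3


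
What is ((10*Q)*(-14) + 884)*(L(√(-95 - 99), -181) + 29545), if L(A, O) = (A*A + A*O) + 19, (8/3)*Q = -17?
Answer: 52175805 - 643093*I*√194/2 ≈ 5.2176e+7 - 4.4786e+6*I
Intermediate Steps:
Q = -51/8 (Q = (3/8)*(-17) = -51/8 ≈ -6.3750)
L(A, O) = 19 + A² + A*O (L(A, O) = (A² + A*O) + 19 = 19 + A² + A*O)
((10*Q)*(-14) + 884)*(L(√(-95 - 99), -181) + 29545) = ((10*(-51/8))*(-14) + 884)*((19 + (√(-95 - 99))² + √(-95 - 99)*(-181)) + 29545) = (-255/4*(-14) + 884)*((19 + (√(-194))² + √(-194)*(-181)) + 29545) = (1785/2 + 884)*((19 + (I*√194)² + (I*√194)*(-181)) + 29545) = 3553*((19 - 194 - 181*I*√194) + 29545)/2 = 3553*((-175 - 181*I*√194) + 29545)/2 = 3553*(29370 - 181*I*√194)/2 = 52175805 - 643093*I*√194/2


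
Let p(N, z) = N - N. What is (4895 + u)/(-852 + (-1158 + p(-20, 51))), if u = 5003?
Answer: -4949/1005 ≈ -4.9244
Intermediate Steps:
p(N, z) = 0
(4895 + u)/(-852 + (-1158 + p(-20, 51))) = (4895 + 5003)/(-852 + (-1158 + 0)) = 9898/(-852 - 1158) = 9898/(-2010) = 9898*(-1/2010) = -4949/1005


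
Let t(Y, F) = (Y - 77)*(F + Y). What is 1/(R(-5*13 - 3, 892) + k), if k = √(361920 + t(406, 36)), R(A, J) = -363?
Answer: 363/375569 + 13*√3002/375569 ≈ 0.0028631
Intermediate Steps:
t(Y, F) = (-77 + Y)*(F + Y)
k = 13*√3002 (k = √(361920 + (406² - 77*36 - 77*406 + 36*406)) = √(361920 + (164836 - 2772 - 31262 + 14616)) = √(361920 + 145418) = √507338 = 13*√3002 ≈ 712.28)
1/(R(-5*13 - 3, 892) + k) = 1/(-363 + 13*√3002)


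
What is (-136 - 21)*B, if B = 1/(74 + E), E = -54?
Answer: -157/20 ≈ -7.8500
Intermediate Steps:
B = 1/20 (B = 1/(74 - 54) = 1/20 ≈ 0.050000)
(-136 - 21)*B = (-136 - 21)*(1/20) = -157*1/20 = -157/20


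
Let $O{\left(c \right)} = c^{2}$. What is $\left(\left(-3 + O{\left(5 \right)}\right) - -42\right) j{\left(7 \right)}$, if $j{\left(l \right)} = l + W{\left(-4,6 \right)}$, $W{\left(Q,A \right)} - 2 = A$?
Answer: $960$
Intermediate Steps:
$W{\left(Q,A \right)} = 2 + A$
$j{\left(l \right)} = 8 + l$ ($j{\left(l \right)} = l + \left(2 + 6\right) = l + 8 = 8 + l$)
$\left(\left(-3 + O{\left(5 \right)}\right) - -42\right) j{\left(7 \right)} = \left(\left(-3 + 5^{2}\right) - -42\right) \left(8 + 7\right) = \left(\left(-3 + 25\right) + 42\right) 15 = \left(22 + 42\right) 15 = 64 \cdot 15 = 960$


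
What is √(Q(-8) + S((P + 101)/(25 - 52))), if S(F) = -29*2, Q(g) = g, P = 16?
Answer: I*√66 ≈ 8.124*I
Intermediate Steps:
S(F) = -58
√(Q(-8) + S((P + 101)/(25 - 52))) = √(-8 - 58) = √(-66) = I*√66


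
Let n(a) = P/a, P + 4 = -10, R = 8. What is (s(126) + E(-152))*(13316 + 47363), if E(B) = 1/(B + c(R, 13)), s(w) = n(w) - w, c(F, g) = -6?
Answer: -10882111181/1422 ≈ -7.6527e+6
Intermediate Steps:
P = -14 (P = -4 - 10 = -14)
n(a) = -14/a
s(w) = -w - 14/w (s(w) = -14/w - w = -w - 14/w)
E(B) = 1/(-6 + B) (E(B) = 1/(B - 6) = 1/(-6 + B))
(s(126) + E(-152))*(13316 + 47363) = ((-1*126 - 14/126) + 1/(-6 - 152))*(13316 + 47363) = ((-126 - 14*1/126) + 1/(-158))*60679 = ((-126 - ⅑) - 1/158)*60679 = (-1135/9 - 1/158)*60679 = -179339/1422*60679 = -10882111181/1422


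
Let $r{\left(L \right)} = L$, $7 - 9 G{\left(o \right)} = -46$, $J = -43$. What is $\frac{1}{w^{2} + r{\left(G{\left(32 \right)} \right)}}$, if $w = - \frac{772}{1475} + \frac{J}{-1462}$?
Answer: $\frac{22635202500}{138819506261} \approx 0.16305$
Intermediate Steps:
$G{\left(o \right)} = \frac{53}{9}$ ($G{\left(o \right)} = \frac{7}{9} - - \frac{46}{9} = \frac{7}{9} + \frac{46}{9} = \frac{53}{9}$)
$w = - \frac{24773}{50150}$ ($w = - \frac{772}{1475} - \frac{43}{-1462} = \left(-772\right) \frac{1}{1475} - - \frac{1}{34} = - \frac{772}{1475} + \frac{1}{34} = - \frac{24773}{50150} \approx -0.49398$)
$\frac{1}{w^{2} + r{\left(G{\left(32 \right)} \right)}} = \frac{1}{\left(- \frac{24773}{50150}\right)^{2} + \frac{53}{9}} = \frac{1}{\frac{613701529}{2515022500} + \frac{53}{9}} = \frac{1}{\frac{138819506261}{22635202500}} = \frac{22635202500}{138819506261}$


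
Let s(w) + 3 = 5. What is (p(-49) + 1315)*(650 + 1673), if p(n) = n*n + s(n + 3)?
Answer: 8636914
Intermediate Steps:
s(w) = 2 (s(w) = -3 + 5 = 2)
p(n) = 2 + n² (p(n) = n*n + 2 = n² + 2 = 2 + n²)
(p(-49) + 1315)*(650 + 1673) = ((2 + (-49)²) + 1315)*(650 + 1673) = ((2 + 2401) + 1315)*2323 = (2403 + 1315)*2323 = 3718*2323 = 8636914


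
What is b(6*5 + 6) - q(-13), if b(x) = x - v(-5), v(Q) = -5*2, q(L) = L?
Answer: 59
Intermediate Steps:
v(Q) = -10
b(x) = 10 + x (b(x) = x - 1*(-10) = x + 10 = 10 + x)
b(6*5 + 6) - q(-13) = (10 + (6*5 + 6)) - 1*(-13) = (10 + (30 + 6)) + 13 = (10 + 36) + 13 = 46 + 13 = 59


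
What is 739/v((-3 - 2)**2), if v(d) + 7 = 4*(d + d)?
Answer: 739/193 ≈ 3.8290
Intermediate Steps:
v(d) = -7 + 8*d (v(d) = -7 + 4*(d + d) = -7 + 4*(2*d) = -7 + 8*d)
739/v((-3 - 2)**2) = 739/(-7 + 8*(-3 - 2)**2) = 739/(-7 + 8*(-5)**2) = 739/(-7 + 8*25) = 739/(-7 + 200) = 739/193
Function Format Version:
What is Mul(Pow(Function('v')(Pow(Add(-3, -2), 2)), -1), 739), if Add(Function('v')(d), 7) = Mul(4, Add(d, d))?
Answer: Rational(739, 193) ≈ 3.8290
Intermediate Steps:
Function('v')(d) = Add(-7, Mul(8, d)) (Function('v')(d) = Add(-7, Mul(4, Add(d, d))) = Add(-7, Mul(4, Mul(2, d))) = Add(-7, Mul(8, d)))
Mul(Pow(Function('v')(Pow(Add(-3, -2), 2)), -1), 739) = Mul(Pow(Add(-7, Mul(8, Pow(Add(-3, -2), 2))), -1), 739) = Mul(Pow(Add(-7, Mul(8, Pow(-5, 2))), -1), 739) = Mul(Pow(Add(-7, Mul(8, 25)), -1), 739) = Mul(Pow(Add(-7, 200), -1), 739) = Mul(Pow(193, -1), 739) = Mul(Rational(1, 193), 739) = Rational(739, 193)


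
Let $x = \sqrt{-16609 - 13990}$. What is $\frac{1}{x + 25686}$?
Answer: $\frac{25686}{659801195} - \frac{i \sqrt{30599}}{659801195} \approx 3.893 \cdot 10^{-5} - 2.6512 \cdot 10^{-7} i$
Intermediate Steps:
$x = i \sqrt{30599}$ ($x = \sqrt{-30599} = i \sqrt{30599} \approx 174.93 i$)
$\frac{1}{x + 25686} = \frac{1}{i \sqrt{30599} + 25686} = \frac{1}{25686 + i \sqrt{30599}}$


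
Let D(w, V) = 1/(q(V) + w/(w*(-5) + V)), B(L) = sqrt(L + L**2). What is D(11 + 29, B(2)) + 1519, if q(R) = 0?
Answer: 1514 + sqrt(6)/40 ≈ 1514.1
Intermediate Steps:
D(w, V) = (V - 5*w)/w (D(w, V) = 1/(0 + w/(w*(-5) + V)) = 1/(0 + w/(-5*w + V)) = 1/(0 + w/(V - 5*w)) = 1/(w/(V - 5*w)) = (V - 5*w)/w)
D(11 + 29, B(2)) + 1519 = (-5 + sqrt(2*(1 + 2))/(11 + 29)) + 1519 = (-5 + sqrt(2*3)/40) + 1519 = (-5 + sqrt(6)*(1/40)) + 1519 = (-5 + sqrt(6)/40) + 1519 = 1514 + sqrt(6)/40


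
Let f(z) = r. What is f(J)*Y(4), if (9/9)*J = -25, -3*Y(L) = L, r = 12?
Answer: -16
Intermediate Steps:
Y(L) = -L/3
J = -25
f(z) = 12
f(J)*Y(4) = 12*(-1/3*4) = 12*(-4/3) = -16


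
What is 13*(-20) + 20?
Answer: -240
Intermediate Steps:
13*(-20) + 20 = -260 + 20 = -240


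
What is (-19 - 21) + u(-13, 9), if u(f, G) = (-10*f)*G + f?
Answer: 1117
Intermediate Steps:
u(f, G) = f - 10*G*f (u(f, G) = -10*G*f + f = f - 10*G*f)
(-19 - 21) + u(-13, 9) = (-19 - 21) - 13*(1 - 10*9) = -40 - 13*(1 - 90) = -40 - 13*(-89) = -40 + 1157 = 1117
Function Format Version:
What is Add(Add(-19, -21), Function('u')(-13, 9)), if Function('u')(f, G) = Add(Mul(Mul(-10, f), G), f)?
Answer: 1117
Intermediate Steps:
Function('u')(f, G) = Add(f, Mul(-10, G, f)) (Function('u')(f, G) = Add(Mul(-10, G, f), f) = Add(f, Mul(-10, G, f)))
Add(Add(-19, -21), Function('u')(-13, 9)) = Add(Add(-19, -21), Mul(-13, Add(1, Mul(-10, 9)))) = Add(-40, Mul(-13, Add(1, -90))) = Add(-40, Mul(-13, -89)) = Add(-40, 1157) = 1117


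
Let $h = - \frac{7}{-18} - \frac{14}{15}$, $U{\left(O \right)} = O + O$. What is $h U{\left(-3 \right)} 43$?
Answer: $\frac{2107}{15} \approx 140.47$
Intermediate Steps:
$U{\left(O \right)} = 2 O$
$h = - \frac{49}{90}$ ($h = \left(-7\right) \left(- \frac{1}{18}\right) - \frac{14}{15} = \frac{7}{18} - \frac{14}{15} = - \frac{49}{90} \approx -0.54444$)
$h U{\left(-3 \right)} 43 = - \frac{49 \cdot 2 \left(-3\right)}{90} \cdot 43 = \left(- \frac{49}{90}\right) \left(-6\right) 43 = \frac{49}{15} \cdot 43 = \frac{2107}{15}$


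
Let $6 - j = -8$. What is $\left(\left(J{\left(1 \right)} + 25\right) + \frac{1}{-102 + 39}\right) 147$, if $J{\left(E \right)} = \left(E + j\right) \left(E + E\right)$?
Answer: $\frac{24248}{3} \approx 8082.7$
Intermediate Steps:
$j = 14$ ($j = 6 - -8 = 6 + 8 = 14$)
$J{\left(E \right)} = 2 E \left(14 + E\right)$ ($J{\left(E \right)} = \left(E + 14\right) \left(E + E\right) = \left(14 + E\right) 2 E = 2 E \left(14 + E\right)$)
$\left(\left(J{\left(1 \right)} + 25\right) + \frac{1}{-102 + 39}\right) 147 = \left(\left(2 \cdot 1 \left(14 + 1\right) + 25\right) + \frac{1}{-102 + 39}\right) 147 = \left(\left(2 \cdot 1 \cdot 15 + 25\right) + \frac{1}{-63}\right) 147 = \left(\left(30 + 25\right) - \frac{1}{63}\right) 147 = \left(55 - \frac{1}{63}\right) 147 = \frac{3464}{63} \cdot 147 = \frac{24248}{3}$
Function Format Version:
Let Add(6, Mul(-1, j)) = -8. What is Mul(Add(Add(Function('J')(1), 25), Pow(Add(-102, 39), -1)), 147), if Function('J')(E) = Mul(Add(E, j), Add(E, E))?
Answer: Rational(24248, 3) ≈ 8082.7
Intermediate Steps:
j = 14 (j = Add(6, Mul(-1, -8)) = Add(6, 8) = 14)
Function('J')(E) = Mul(2, E, Add(14, E)) (Function('J')(E) = Mul(Add(E, 14), Add(E, E)) = Mul(Add(14, E), Mul(2, E)) = Mul(2, E, Add(14, E)))
Mul(Add(Add(Function('J')(1), 25), Pow(Add(-102, 39), -1)), 147) = Mul(Add(Add(Mul(2, 1, Add(14, 1)), 25), Pow(Add(-102, 39), -1)), 147) = Mul(Add(Add(Mul(2, 1, 15), 25), Pow(-63, -1)), 147) = Mul(Add(Add(30, 25), Rational(-1, 63)), 147) = Mul(Add(55, Rational(-1, 63)), 147) = Mul(Rational(3464, 63), 147) = Rational(24248, 3)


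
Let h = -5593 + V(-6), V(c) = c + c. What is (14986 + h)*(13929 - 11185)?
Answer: 25741464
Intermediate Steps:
V(c) = 2*c
h = -5605 (h = -5593 + 2*(-6) = -5593 - 12 = -5605)
(14986 + h)*(13929 - 11185) = (14986 - 5605)*(13929 - 11185) = 9381*2744 = 25741464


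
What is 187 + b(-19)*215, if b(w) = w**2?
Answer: 77802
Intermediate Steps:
187 + b(-19)*215 = 187 + (-19)**2*215 = 187 + 361*215 = 187 + 77615 = 77802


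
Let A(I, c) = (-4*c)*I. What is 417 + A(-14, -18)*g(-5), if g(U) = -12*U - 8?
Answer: -51999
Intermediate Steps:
g(U) = -8 - 12*U
A(I, c) = -4*I*c
417 + A(-14, -18)*g(-5) = 417 + (-4*(-14)*(-18))*(-8 - 12*(-5)) = 417 - 1008*(-8 + 60) = 417 - 1008*52 = 417 - 52416 = -51999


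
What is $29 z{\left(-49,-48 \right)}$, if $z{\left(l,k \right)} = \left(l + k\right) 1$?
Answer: $-2813$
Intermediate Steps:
$z{\left(l,k \right)} = k + l$ ($z{\left(l,k \right)} = \left(k + l\right) 1 = k + l$)
$29 z{\left(-49,-48 \right)} = 29 \left(-48 - 49\right) = 29 \left(-97\right) = -2813$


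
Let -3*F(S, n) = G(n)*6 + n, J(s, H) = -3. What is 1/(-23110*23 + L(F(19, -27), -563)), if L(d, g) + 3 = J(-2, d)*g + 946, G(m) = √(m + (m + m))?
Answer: -1/528898 ≈ -1.8907e-6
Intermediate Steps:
G(m) = √3*√m (G(m) = √(m + 2*m) = √(3*m) = √3*√m)
F(S, n) = -n/3 - 2*√3*√n (F(S, n) = -((√3*√n)*6 + n)/3 = -(6*√3*√n + n)/3 = -(n + 6*√3*√n)/3 = -n/3 - 2*√3*√n)
L(d, g) = 943 - 3*g (L(d, g) = -3 + (-3*g + 946) = -3 + (946 - 3*g) = 943 - 3*g)
1/(-23110*23 + L(F(19, -27), -563)) = 1/(-23110*23 + (943 - 3*(-563))) = 1/(-531530 + (943 + 1689)) = 1/(-531530 + 2632) = 1/(-528898) = -1/528898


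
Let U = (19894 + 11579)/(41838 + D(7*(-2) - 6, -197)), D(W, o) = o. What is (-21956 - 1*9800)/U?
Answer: -1322351596/31473 ≈ -42015.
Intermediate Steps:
U = 31473/41641 (U = (19894 + 11579)/(41838 - 197) = 31473/41641 ≈ 0.75582)
(-21956 - 1*9800)/U = (-21956 - 1*9800)/(31473/41641) = (-21956 - 9800)*(41641/31473) = -31756*41641/31473 = -1322351596/31473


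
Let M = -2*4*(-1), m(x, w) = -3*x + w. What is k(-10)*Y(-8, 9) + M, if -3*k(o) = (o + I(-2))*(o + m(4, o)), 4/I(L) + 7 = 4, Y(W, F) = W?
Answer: 8776/9 ≈ 975.11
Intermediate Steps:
m(x, w) = w - 3*x
I(L) = -4/3 (I(L) = 4/(-7 + 4) = 4/(-3) = 4*(-1/3) = -4/3)
k(o) = -(-12 + 2*o)*(-4/3 + o)/3 (k(o) = -(o - 4/3)*(o + (o - 3*4))/3 = -(-4/3 + o)*(o + (o - 12))/3 = -(-4/3 + o)*(o + (-12 + o))/3 = -(-4/3 + o)*(-12 + 2*o)/3 = -(-12 + 2*o)*(-4/3 + o)/3)
M = 8 (M = -8*(-1) = 8)
k(-10)*Y(-8, 9) + M = (-16/3 - 2/3*(-10)**2 + (44/9)*(-10))*(-8) + 8 = (-16/3 - 2/3*100 - 440/9)*(-8) + 8 = (-16/3 - 200/3 - 440/9)*(-8) + 8 = -1088/9*(-8) + 8 = 8704/9 + 8 = 8776/9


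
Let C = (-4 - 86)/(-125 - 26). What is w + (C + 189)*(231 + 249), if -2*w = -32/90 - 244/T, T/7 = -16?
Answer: 34629291553/380520 ≈ 91005.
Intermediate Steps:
T = -112 (T = 7*(-16) = -112)
C = 90/151 (C = -90/(-151) = -90*(-1/151) = 90/151 ≈ 0.59603)
w = -2297/2520 (w = -(-32/90 - 244/(-112))/2 = -(-32*1/90 - 244*(-1/112))/2 = -(-16/45 + 61/28)/2 = -½*2297/1260 = -2297/2520 ≈ -0.91151)
w + (C + 189)*(231 + 249) = -2297/2520 + (90/151 + 189)*(231 + 249) = -2297/2520 + (28629/151)*480 = -2297/2520 + 13741920/151 = 34629291553/380520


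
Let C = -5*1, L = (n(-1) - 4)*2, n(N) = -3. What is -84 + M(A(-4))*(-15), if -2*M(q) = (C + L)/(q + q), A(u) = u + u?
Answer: -2403/32 ≈ -75.094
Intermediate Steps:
L = -14 (L = (-3 - 4)*2 = -7*2 = -14)
A(u) = 2*u
C = -5
M(q) = 19/(4*q) (M(q) = -(-5 - 14)/(2*(q + q)) = -(-19)/(2*(2*q)) = -(-19)*1/(2*q)/2 = -(-19)/(4*q) = 19/(4*q))
-84 + M(A(-4))*(-15) = -84 + (19/(4*((2*(-4)))))*(-15) = -84 + ((19/4)/(-8))*(-15) = -84 + ((19/4)*(-⅛))*(-15) = -84 - 19/32*(-15) = -84 + 285/32 = -2403/32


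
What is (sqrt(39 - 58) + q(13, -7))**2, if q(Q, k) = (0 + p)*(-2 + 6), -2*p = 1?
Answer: (2 - I*sqrt(19))**2 ≈ -15.0 - 17.436*I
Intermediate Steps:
p = -1/2 (p = -1/2*1 = -1/2 ≈ -0.50000)
q(Q, k) = -2 (q(Q, k) = (0 - 1/2)*(-2 + 6) = -1/2*4 = -2)
(sqrt(39 - 58) + q(13, -7))**2 = (sqrt(39 - 58) - 2)**2 = (sqrt(-19) - 2)**2 = (I*sqrt(19) - 2)**2 = (-2 + I*sqrt(19))**2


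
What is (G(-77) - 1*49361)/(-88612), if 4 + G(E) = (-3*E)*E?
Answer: 16788/22153 ≈ 0.75782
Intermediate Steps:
G(E) = -4 - 3*E² (G(E) = -4 + (-3*E)*E = -4 - 3*E²)
(G(-77) - 1*49361)/(-88612) = ((-4 - 3*(-77)²) - 1*49361)/(-88612) = ((-4 - 3*5929) - 49361)*(-1/88612) = ((-4 - 17787) - 49361)*(-1/88612) = (-17791 - 49361)*(-1/88612) = -67152*(-1/88612) = 16788/22153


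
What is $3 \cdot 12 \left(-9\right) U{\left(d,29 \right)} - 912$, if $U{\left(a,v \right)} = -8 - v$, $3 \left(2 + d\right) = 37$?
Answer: $11076$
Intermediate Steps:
$d = \frac{31}{3}$ ($d = -2 + \frac{1}{3} \cdot 37 = -2 + \frac{37}{3} = \frac{31}{3} \approx 10.333$)
$3 \cdot 12 \left(-9\right) U{\left(d,29 \right)} - 912 = 3 \cdot 12 \left(-9\right) \left(-8 - 29\right) - 912 = 36 \left(-9\right) \left(-8 - 29\right) - 912 = \left(-324\right) \left(-37\right) - 912 = 11988 - 912 = 11076$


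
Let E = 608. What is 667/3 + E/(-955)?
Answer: 635161/2865 ≈ 221.70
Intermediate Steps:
667/3 + E/(-955) = 667/3 + 608/(-955) = 667*(1/3) + 608*(-1/955) = 667/3 - 608/955 = 635161/2865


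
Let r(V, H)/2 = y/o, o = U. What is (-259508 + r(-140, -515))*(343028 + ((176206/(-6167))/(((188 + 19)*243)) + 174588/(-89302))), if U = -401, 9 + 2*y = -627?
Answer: -494426023801841361235091584/5554259031154617 ≈ -8.9017e+10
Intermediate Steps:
y = -318 (y = -9/2 + (½)*(-627) = -9/2 - 627/2 = -318)
o = -401
r(V, H) = 636/401 (r(V, H) = 2*(-318/(-401)) = 2*(-318*(-1/401)) = 2*(318/401) = 636/401)
(-259508 + r(-140, -515))*(343028 + ((176206/(-6167))/(((188 + 19)*243)) + 174588/(-89302))) = (-259508 + 636/401)*(343028 + ((176206/(-6167))/(((188 + 19)*243)) + 174588/(-89302))) = -104062072*(343028 + ((176206*(-1/6167))/((207*243)) + 174588*(-1/89302)))/401 = -104062072*(343028 + (-176206/6167/50301 - 87294/44651))/401 = -104062072*(343028 + (-176206/6167*1/50301 - 87294/44651))/401 = -104062072*(343028 + (-176206/310206267 - 87294/44651))/401 = -104062072*(343028 - 27087013645604/13851020027817)/401 = -104062072/401*4751260611088364272/13851020027817 = -494426023801841361235091584/5554259031154617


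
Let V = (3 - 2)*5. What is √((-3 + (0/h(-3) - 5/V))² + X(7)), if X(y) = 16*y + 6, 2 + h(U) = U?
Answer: √134 ≈ 11.576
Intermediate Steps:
h(U) = -2 + U
V = 5 (V = 1*5 = 5)
X(y) = 6 + 16*y
√((-3 + (0/h(-3) - 5/V))² + X(7)) = √((-3 + (0/(-2 - 3) - 5/5))² + (6 + 16*7)) = √((-3 + (0/(-5) - 5*⅕))² + (6 + 112)) = √((-3 + (0*(-⅕) - 1))² + 118) = √((-3 + (0 - 1))² + 118) = √((-3 - 1)² + 118) = √((-4)² + 118) = √(16 + 118) = √134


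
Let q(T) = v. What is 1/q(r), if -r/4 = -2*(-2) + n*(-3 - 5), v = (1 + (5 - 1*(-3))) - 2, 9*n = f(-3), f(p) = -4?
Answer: 1/7 ≈ 0.14286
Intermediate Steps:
n = -4/9 (n = (1/9)*(-4) = -4/9 ≈ -0.44444)
v = 7 (v = (1 + (5 + 3)) - 2 = (1 + 8) - 2 = 9 - 2 = 7)
r = -272/9 (r = -4*(-2*(-2) - 4*(-3 - 5)/9) = -4*(4 - 4/9*(-8)) = -4*(4 + 32/9) = -4*68/9 = -272/9 ≈ -30.222)
q(T) = 7
1/q(r) = 1/7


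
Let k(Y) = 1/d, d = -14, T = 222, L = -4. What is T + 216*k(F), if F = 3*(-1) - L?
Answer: 1446/7 ≈ 206.57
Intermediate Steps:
F = 1 (F = 3*(-1) - 1*(-4) = -3 + 4 = 1)
k(Y) = -1/14 (k(Y) = 1/(-14) = -1/14)
T + 216*k(F) = 222 + 216*(-1/14) = 222 - 108/7 = 1446/7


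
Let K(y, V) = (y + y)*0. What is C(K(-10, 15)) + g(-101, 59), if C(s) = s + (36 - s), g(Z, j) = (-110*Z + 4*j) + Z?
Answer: 11281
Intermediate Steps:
g(Z, j) = -109*Z + 4*j
K(y, V) = 0 (K(y, V) = (2*y)*0 = 0)
C(s) = 36
C(K(-10, 15)) + g(-101, 59) = 36 + (-109*(-101) + 4*59) = 36 + (11009 + 236) = 36 + 11245 = 11281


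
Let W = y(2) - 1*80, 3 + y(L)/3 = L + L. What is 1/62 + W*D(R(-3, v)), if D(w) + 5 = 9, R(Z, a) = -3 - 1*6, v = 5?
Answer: -19095/62 ≈ -307.98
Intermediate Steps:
y(L) = -9 + 6*L (y(L) = -9 + 3*(L + L) = -9 + 3*(2*L) = -9 + 6*L)
R(Z, a) = -9 (R(Z, a) = -3 - 6 = -9)
W = -77 (W = (-9 + 6*2) - 1*80 = (-9 + 12) - 80 = 3 - 80 = -77)
D(w) = 4 (D(w) = -5 + 9 = 4)
1/62 + W*D(R(-3, v)) = 1/62 - 77*4 = 1/62 - 308 = -19095/62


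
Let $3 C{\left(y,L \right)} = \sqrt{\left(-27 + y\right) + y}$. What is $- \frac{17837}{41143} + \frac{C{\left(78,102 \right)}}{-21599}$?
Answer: $- \frac{17837}{41143} - \frac{\sqrt{129}}{64797} \approx -0.43371$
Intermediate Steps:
$C{\left(y,L \right)} = \frac{\sqrt{-27 + 2 y}}{3}$ ($C{\left(y,L \right)} = \frac{\sqrt{\left(-27 + y\right) + y}}{3} = \frac{\sqrt{-27 + 2 y}}{3}$)
$- \frac{17837}{41143} + \frac{C{\left(78,102 \right)}}{-21599} = - \frac{17837}{41143} + \frac{\frac{1}{3} \sqrt{-27 + 2 \cdot 78}}{-21599} = \left(-17837\right) \frac{1}{41143} + \frac{\sqrt{-27 + 156}}{3} \left(- \frac{1}{21599}\right) = - \frac{17837}{41143} + \frac{\sqrt{129}}{3} \left(- \frac{1}{21599}\right) = - \frac{17837}{41143} - \frac{\sqrt{129}}{64797}$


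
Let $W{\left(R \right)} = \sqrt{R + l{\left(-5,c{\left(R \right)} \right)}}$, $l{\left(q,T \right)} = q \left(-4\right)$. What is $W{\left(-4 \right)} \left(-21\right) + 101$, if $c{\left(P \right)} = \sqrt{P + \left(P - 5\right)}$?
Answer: $17$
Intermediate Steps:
$c{\left(P \right)} = \sqrt{-5 + 2 P}$ ($c{\left(P \right)} = \sqrt{P + \left(-5 + P\right)} = \sqrt{-5 + 2 P}$)
$l{\left(q,T \right)} = - 4 q$
$W{\left(R \right)} = \sqrt{20 + R}$ ($W{\left(R \right)} = \sqrt{R - -20} = \sqrt{R + 20} = \sqrt{20 + R}$)
$W{\left(-4 \right)} \left(-21\right) + 101 = \sqrt{20 - 4} \left(-21\right) + 101 = \sqrt{16} \left(-21\right) + 101 = 4 \left(-21\right) + 101 = -84 + 101 = 17$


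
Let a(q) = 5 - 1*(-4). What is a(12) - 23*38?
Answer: -865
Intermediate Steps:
a(q) = 9 (a(q) = 5 + 4 = 9)
a(12) - 23*38 = 9 - 23*38 = 9 - 874 = -865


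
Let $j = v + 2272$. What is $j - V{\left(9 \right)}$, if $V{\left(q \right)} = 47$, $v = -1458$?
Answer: $767$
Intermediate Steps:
$j = 814$ ($j = -1458 + 2272 = 814$)
$j - V{\left(9 \right)} = 814 - 47 = 767$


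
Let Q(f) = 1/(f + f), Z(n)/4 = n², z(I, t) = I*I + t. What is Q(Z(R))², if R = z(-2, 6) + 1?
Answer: 1/937024 ≈ 1.0672e-6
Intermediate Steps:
z(I, t) = t + I² (z(I, t) = I² + t = t + I²)
R = 11 (R = (6 + (-2)²) + 1 = (6 + 4) + 1 = 10 + 1 = 11)
Z(n) = 4*n²
Q(f) = 1/(2*f)
Q(Z(R))² = (1/(2*((4*11²))))² = (1/(2*((4*121))))² = ((½)/484)² = ((½)*(1/484))² = (1/968)² = 1/937024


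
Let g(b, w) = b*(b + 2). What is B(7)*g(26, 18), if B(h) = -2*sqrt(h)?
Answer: -1456*sqrt(7) ≈ -3852.2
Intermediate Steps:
g(b, w) = b*(2 + b)
B(7)*g(26, 18) = (-2*sqrt(7))*(26*(2 + 26)) = (-2*sqrt(7))*(26*28) = -2*sqrt(7)*728 = -1456*sqrt(7)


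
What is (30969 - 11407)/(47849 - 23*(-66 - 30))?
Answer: 19562/50057 ≈ 0.39079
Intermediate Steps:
(30969 - 11407)/(47849 - 23*(-66 - 30)) = 19562/(47849 - 23*(-96)) = 19562/(47849 + 2208) = 19562/50057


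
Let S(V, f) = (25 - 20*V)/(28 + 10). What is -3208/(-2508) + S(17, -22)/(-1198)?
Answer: 1931987/1502292 ≈ 1.2860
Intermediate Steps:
S(V, f) = 25/38 - 10*V/19 (S(V, f) = (25 - 20*V)/38 = (25 - 20*V)*(1/38) = 25/38 - 10*V/19)
-3208/(-2508) + S(17, -22)/(-1198) = -3208/(-2508) + (25/38 - 10/19*17)/(-1198) = -3208*(-1/2508) + (25/38 - 170/19)*(-1/1198) = 802/627 - 315/38*(-1/1198) = 802/627 + 315/45524 = 1931987/1502292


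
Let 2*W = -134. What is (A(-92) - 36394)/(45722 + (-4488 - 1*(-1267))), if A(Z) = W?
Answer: -36461/42501 ≈ -0.85789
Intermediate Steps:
W = -67 (W = (½)*(-134) = -67)
A(Z) = -67
(A(-92) - 36394)/(45722 + (-4488 - 1*(-1267))) = (-67 - 36394)/(45722 + (-4488 - 1*(-1267))) = -36461/(45722 + (-4488 + 1267)) = -36461/(45722 - 3221) = -36461/42501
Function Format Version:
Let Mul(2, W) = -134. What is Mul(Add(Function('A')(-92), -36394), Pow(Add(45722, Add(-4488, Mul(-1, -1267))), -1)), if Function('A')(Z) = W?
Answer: Rational(-36461, 42501) ≈ -0.85789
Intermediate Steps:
W = -67 (W = Mul(Rational(1, 2), -134) = -67)
Function('A')(Z) = -67
Mul(Add(Function('A')(-92), -36394), Pow(Add(45722, Add(-4488, Mul(-1, -1267))), -1)) = Mul(Add(-67, -36394), Pow(Add(45722, Add(-4488, Mul(-1, -1267))), -1)) = Mul(-36461, Pow(Add(45722, Add(-4488, 1267)), -1)) = Mul(-36461, Pow(Add(45722, -3221), -1)) = Mul(-36461, Pow(42501, -1)) = Mul(-36461, Rational(1, 42501)) = Rational(-36461, 42501)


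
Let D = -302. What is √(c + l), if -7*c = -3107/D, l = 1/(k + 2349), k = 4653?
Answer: 535*I*√7812287/1233519 ≈ 1.2123*I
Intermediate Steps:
l = 1/7002 (l = 1/(4653 + 2349) = 1/7002 ≈ 0.00014282)
c = -3107/2114 (c = -(-3107)/(7*(-302)) = -(-3107)*(-1)/(7*302) = -⅐*3107/302 = -3107/2114 ≈ -1.4697)
√(c + l) = √(-3107/2114 + 1/7002) = √(-5438275/3700557) = 535*I*√7812287/1233519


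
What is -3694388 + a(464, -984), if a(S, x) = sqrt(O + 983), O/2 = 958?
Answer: -3694388 + sqrt(2899) ≈ -3.6943e+6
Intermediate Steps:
O = 1916 (O = 2*958 = 1916)
a(S, x) = sqrt(2899) (a(S, x) = sqrt(1916 + 983) = sqrt(2899))
-3694388 + a(464, -984) = -3694388 + sqrt(2899)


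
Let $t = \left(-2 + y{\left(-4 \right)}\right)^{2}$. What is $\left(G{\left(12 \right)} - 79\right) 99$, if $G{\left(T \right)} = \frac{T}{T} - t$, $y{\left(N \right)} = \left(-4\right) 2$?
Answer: $-17622$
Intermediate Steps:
$y{\left(N \right)} = -8$
$t = 100$ ($t = \left(-2 - 8\right)^{2} = \left(-10\right)^{2} = 100$)
$G{\left(T \right)} = -99$ ($G{\left(T \right)} = \frac{T}{T} - 100 = 1 - 100 = -99$)
$\left(G{\left(12 \right)} - 79\right) 99 = \left(-99 - 79\right) 99 = \left(-178\right) 99 = -17622$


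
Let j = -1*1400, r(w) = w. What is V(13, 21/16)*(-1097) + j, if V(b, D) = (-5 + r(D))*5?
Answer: 301215/16 ≈ 18826.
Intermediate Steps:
j = -1400
V(b, D) = -25 + 5*D (V(b, D) = (-5 + D)*5 = -25 + 5*D)
V(13, 21/16)*(-1097) + j = (-25 + 5*(21/16))*(-1097) - 1400 = (-25 + 105/16)*(-1097) - 1400 = -295/16*(-1097) - 1400 = 323615/16 - 1400 = 301215/16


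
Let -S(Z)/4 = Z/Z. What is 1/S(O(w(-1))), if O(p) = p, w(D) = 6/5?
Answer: -1/4 ≈ -0.25000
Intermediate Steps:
w(D) = 6/5 (w(D) = 6*(1/5) = 6/5)
S(Z) = -4 (S(Z) = -4*Z/Z = -4*1 = -4)
1/S(O(w(-1))) = 1/(-4) = -1/4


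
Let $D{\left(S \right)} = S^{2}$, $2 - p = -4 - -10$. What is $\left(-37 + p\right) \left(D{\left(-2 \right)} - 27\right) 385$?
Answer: $363055$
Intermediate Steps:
$p = -4$ ($p = 2 - \left(-4 - -10\right) = 2 - \left(-4 + 10\right) = 2 - 6 = -4$)
$\left(-37 + p\right) \left(D{\left(-2 \right)} - 27\right) 385 = \left(-37 - 4\right) \left(\left(-2\right)^{2} - 27\right) 385 = - 41 \left(4 - 27\right) 385 = \left(-41\right) \left(-23\right) 385 = 943 \cdot 385 = 363055$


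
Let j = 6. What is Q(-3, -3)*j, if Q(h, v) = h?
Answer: -18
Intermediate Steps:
Q(-3, -3)*j = -3*6 = -18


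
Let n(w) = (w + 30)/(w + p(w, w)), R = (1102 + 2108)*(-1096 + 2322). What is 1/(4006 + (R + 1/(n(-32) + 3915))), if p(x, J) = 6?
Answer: 50896/200503061549 ≈ 2.5384e-7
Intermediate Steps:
R = 3935460 (R = 3210*1226 = 3935460)
n(w) = (30 + w)/(6 + w) (n(w) = (w + 30)/(w + 6) = (30 + w)/(6 + w))
1/(4006 + (R + 1/(n(-32) + 3915))) = 1/(4006 + (3935460 + 1/((30 - 32)/(6 - 32) + 3915))) = 1/(4006 + (3935460 + 1/(-2/(-26) + 3915))) = 1/(4006 + (3935460 + 1/(-1/26*(-2) + 3915))) = 1/(4006 + (3935460 + 1/(1/13 + 3915))) = 1/(4006 + (3935460 + 1/(50896/13))) = 1/(4006 + (3935460 + 13/50896)) = 1/(4006 + 200299172173/50896) = 1/(200503061549/50896) = 50896/200503061549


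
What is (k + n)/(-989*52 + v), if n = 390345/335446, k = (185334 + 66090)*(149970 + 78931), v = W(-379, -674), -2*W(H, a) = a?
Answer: -19305321520871049/17138271586 ≈ -1.1264e+6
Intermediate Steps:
W(H, a) = -a/2
v = 337 (v = -½*(-674) = 337)
k = 57551205024 (k = 251424*228901 = 57551205024)
n = 390345/335446 (n = 390345*(1/335446) = 390345/335446 ≈ 1.1637)
(k + n)/(-989*52 + v) = (57551205024 + 390345/335446)/(-989*52 + 337) = 19305321520871049/(335446*(-51428 + 337)) = (19305321520871049/335446)/(-51091) = (19305321520871049/335446)*(-1/51091) = -19305321520871049/17138271586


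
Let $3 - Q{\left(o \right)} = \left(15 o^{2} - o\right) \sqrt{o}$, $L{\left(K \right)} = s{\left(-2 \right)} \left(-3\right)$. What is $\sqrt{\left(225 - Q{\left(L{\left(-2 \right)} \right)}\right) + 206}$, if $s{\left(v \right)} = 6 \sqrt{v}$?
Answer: $2 \sqrt{107 - 27 \sqrt[4]{2} \left(- i\right)^{\frac{3}{2}} + 7290 \cdot 2^{\frac{3}{4}} \left(- i\right)^{\frac{5}{2}}} \approx 85.387 + 203.59 i$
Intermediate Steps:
$L{\left(K \right)} = - 18 i \sqrt{2}$ ($L{\left(K \right)} = 6 \sqrt{-2} \left(-3\right) = 6 i \sqrt{2} \left(-3\right) = - 18 i \sqrt{2}$)
$Q{\left(o \right)} = 3 - \sqrt{o} \left(- o + 15 o^{2}\right)$ ($Q{\left(o \right)} = 3 - \left(15 o^{2} - o\right) \sqrt{o} = 3 - \left(- o + 15 o^{2}\right) \sqrt{o} = 3 - \sqrt{o} \left(- o + 15 o^{2}\right)$)
$\sqrt{\left(225 - Q{\left(L{\left(-2 \right)} \right)}\right) + 206} = \sqrt{\left(225 - \left(3 + \left(- 18 i \sqrt{2}\right)^{\frac{3}{2}} - 15 \left(- 18 i \sqrt{2}\right)^{\frac{5}{2}}\right)\right) + 206} = \sqrt{\left(225 - \left(3 + 108 \sqrt[4]{2} \left(- i\right)^{\frac{3}{2}} - 15 \cdot 1944 \cdot 2^{\frac{3}{4}} \left(- i\right)^{\frac{5}{2}}\right)\right) + 206} = \sqrt{\left(225 - \left(3 + 108 \sqrt[4]{2} \left(- i\right)^{\frac{3}{2}} - 29160 \cdot 2^{\frac{3}{4}} \left(- i\right)^{\frac{5}{2}}\right)\right) + 206} = \sqrt{\left(225 - \left(3 - 29160 \cdot 2^{\frac{3}{4}} \left(- i\right)^{\frac{5}{2}} + 108 \sqrt[4]{2} \left(- i\right)^{\frac{3}{2}}\right)\right) + 206} = \sqrt{\left(222 - 108 \sqrt[4]{2} \left(- i\right)^{\frac{3}{2}} + 29160 \cdot 2^{\frac{3}{4}} \left(- i\right)^{\frac{5}{2}}\right) + 206} = \sqrt{428 - 108 \sqrt[4]{2} \left(- i\right)^{\frac{3}{2}} + 29160 \cdot 2^{\frac{3}{4}} \left(- i\right)^{\frac{5}{2}}}$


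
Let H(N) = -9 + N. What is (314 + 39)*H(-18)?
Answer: -9531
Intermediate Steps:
(314 + 39)*H(-18) = (314 + 39)*(-9 - 18) = 353*(-27) = -9531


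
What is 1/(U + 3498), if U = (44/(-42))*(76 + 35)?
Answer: 7/23672 ≈ 0.00029571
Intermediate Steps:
U = -814/7 (U = (44*(-1/42))*111 = -22/21*111 = -814/7 ≈ -116.29)
1/(U + 3498) = 1/(-814/7 + 3498) = 1/(23672/7) = 7/23672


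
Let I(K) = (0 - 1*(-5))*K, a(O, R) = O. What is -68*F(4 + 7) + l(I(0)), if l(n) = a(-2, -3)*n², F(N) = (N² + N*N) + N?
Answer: -17204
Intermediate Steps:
F(N) = N + 2*N² (F(N) = (N² + N²) + N = 2*N² + N = N + 2*N²)
I(K) = 5*K (I(K) = (0 + 5)*K = 5*K)
l(n) = -2*n²
-68*F(4 + 7) + l(I(0)) = -68*(4 + 7)*(1 + 2*(4 + 7)) - 2*(5*0)² = -748*(1 + 2*11) - 2*0² = -748*(1 + 22) - 2*0 = -748*23 + 0 = -68*253 + 0 = -17204 + 0 = -17204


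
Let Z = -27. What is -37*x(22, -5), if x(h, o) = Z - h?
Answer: 1813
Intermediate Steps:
x(h, o) = -27 - h
-37*x(22, -5) = -37*(-27 - 1*22) = -37*(-27 - 22) = -37*(-49) = 1813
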